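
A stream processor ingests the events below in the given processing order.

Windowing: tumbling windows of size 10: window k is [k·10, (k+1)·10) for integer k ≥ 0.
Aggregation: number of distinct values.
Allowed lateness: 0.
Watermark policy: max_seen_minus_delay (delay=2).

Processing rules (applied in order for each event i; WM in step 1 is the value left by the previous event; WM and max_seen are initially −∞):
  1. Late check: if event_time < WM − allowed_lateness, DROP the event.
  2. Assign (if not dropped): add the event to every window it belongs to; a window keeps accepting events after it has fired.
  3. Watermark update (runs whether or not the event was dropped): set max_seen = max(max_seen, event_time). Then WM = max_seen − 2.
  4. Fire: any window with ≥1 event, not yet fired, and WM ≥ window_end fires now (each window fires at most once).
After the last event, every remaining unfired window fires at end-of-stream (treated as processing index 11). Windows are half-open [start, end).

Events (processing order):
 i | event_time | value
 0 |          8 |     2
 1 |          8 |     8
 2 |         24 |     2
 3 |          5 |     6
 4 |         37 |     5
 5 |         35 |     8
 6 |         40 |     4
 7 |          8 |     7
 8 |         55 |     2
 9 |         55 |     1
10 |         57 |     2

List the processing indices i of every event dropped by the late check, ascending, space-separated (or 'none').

i=0 t=8 v=2: → [0,10); WM=6
i=1 t=8 v=8: → [0,10); WM=6
i=2 t=24 v=2: → [20,30); WM=22; [0,10) fires=2
i=3 t=5 v=6: DROP (t<22-0); WM=22
i=4 t=37 v=5: → [30,40); WM=35; [20,30) fires=1
i=5 t=35 v=8: → [30,40); WM=35
i=6 t=40 v=4: → [40,50); WM=38
i=7 t=8 v=7: DROP (t<38-0); WM=38
i=8 t=55 v=2: → [50,60); WM=53; [30,40) fires=2 [40,50) fires=1
i=9 t=55 v=1: → [50,60); WM=53
i=10 t=57 v=2: → [50,60); WM=55

3 7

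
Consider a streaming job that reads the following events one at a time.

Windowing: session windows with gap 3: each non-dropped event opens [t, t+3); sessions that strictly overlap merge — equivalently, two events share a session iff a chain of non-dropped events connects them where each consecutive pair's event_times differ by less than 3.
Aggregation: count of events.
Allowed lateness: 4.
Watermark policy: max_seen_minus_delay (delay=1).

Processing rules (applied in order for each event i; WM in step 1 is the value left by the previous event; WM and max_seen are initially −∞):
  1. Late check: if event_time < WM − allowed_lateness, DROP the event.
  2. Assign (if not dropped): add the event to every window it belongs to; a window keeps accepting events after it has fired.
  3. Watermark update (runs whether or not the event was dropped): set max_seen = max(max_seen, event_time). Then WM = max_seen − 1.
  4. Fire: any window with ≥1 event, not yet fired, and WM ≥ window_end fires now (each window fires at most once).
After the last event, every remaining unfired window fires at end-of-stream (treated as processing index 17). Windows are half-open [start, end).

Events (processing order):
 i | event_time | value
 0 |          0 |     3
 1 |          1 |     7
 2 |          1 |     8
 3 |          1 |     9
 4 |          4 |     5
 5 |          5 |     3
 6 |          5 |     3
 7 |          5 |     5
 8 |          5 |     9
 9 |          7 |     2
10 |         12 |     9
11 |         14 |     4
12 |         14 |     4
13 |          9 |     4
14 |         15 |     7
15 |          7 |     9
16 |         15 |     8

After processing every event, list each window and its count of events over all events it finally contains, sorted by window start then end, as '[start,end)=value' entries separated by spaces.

i=0 t=0 v=3: → [0,3); WM=-1
i=1 t=1 v=7: → [0,4); WM=0
i=2 t=1 v=8: → [0,4); WM=0
i=3 t=1 v=9: → [0,4); WM=0
i=4 t=4 v=5: → [4,7); WM=3
i=5 t=5 v=3: → [4,8); WM=4
i=6 t=5 v=3: → [4,8); WM=4
i=7 t=5 v=5: → [4,8); WM=4
i=8 t=5 v=9: → [4,8); WM=4
i=9 t=7 v=2: → [4,10); WM=6
i=10 t=12 v=9: → [12,15); WM=11
i=11 t=14 v=4: → [12,17); WM=13
i=12 t=14 v=4: → [12,17); WM=13
i=13 t=9 v=4: → [4,12); WM=13
i=14 t=15 v=7: → [12,18); WM=14
i=15 t=7 v=9: DROP (t<14-4); WM=14
i=16 t=15 v=8: → [12,18); WM=14

[0,4)=4 [4,12)=7 [12,18)=5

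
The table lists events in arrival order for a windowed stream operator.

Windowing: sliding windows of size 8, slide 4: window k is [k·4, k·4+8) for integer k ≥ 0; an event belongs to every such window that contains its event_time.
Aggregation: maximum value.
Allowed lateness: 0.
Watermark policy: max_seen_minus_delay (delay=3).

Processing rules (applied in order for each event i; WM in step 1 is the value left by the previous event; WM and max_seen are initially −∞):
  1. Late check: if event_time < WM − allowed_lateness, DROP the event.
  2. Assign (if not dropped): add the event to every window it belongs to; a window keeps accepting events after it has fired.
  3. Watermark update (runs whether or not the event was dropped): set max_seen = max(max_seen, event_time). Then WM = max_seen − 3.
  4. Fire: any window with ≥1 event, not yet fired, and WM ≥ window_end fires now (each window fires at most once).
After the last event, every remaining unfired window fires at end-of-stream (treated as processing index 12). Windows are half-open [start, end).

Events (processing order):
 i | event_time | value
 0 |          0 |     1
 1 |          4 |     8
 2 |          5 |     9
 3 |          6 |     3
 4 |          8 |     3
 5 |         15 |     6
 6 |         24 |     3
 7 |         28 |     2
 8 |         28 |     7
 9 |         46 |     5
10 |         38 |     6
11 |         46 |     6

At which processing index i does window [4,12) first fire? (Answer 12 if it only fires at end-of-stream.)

5

i=0 t=0 v=1: → [0,8); WM=-3
i=1 t=4 v=8: → [4,12),[0,8); WM=1
i=2 t=5 v=9: → [4,12),[0,8); WM=2
i=3 t=6 v=3: → [4,12),[0,8); WM=3
i=4 t=8 v=3: → [8,16),[4,12); WM=5
i=5 t=15 v=6: → [12,20),[8,16); WM=12; [0,8) fires=9 [4,12) fires=9
i=6 t=24 v=3: → [24,32),[20,28); WM=21; [8,16) fires=6 [12,20) fires=6
i=7 t=28 v=2: → [28,36),[24,32); WM=25
i=8 t=28 v=7: → [28,36),[24,32); WM=25
i=9 t=46 v=5: → [44,52),[40,48); WM=43; [20,28) fires=3 [24,32) fires=7 [28,36) fires=7
i=10 t=38 v=6: DROP (t<43-0); WM=43
i=11 t=46 v=6: → [44,52),[40,48); WM=43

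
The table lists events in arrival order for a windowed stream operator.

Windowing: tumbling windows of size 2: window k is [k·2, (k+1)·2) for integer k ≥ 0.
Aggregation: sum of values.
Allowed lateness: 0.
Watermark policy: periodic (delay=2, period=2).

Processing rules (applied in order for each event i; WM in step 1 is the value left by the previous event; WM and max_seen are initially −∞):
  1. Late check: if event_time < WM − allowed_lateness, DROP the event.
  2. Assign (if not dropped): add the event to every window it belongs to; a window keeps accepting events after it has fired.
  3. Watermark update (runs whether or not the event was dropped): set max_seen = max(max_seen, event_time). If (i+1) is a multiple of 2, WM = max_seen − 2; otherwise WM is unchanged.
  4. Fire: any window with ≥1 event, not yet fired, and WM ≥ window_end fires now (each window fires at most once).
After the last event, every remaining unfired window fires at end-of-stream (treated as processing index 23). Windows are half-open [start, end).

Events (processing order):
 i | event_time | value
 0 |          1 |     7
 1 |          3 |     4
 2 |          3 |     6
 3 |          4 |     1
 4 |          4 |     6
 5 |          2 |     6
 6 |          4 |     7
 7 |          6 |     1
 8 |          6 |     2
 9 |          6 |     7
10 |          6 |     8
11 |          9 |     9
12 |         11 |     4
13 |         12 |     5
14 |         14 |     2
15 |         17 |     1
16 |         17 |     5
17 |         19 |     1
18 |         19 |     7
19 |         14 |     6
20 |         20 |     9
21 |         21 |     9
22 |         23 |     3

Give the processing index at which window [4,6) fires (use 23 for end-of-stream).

i=0 t=1 v=7: → [0,2); WM=−∞
i=1 t=3 v=4: → [2,4); WM=1
i=2 t=3 v=6: → [2,4); WM=1
i=3 t=4 v=1: → [4,6); WM=2; [0,2) fires=7
i=4 t=4 v=6: → [4,6); WM=2
i=5 t=2 v=6: → [2,4); WM=2
i=6 t=4 v=7: → [4,6); WM=2
i=7 t=6 v=1: → [6,8); WM=4; [2,4) fires=16
i=8 t=6 v=2: → [6,8); WM=4
i=9 t=6 v=7: → [6,8); WM=4
i=10 t=6 v=8: → [6,8); WM=4
i=11 t=9 v=9: → [8,10); WM=7; [4,6) fires=14
i=12 t=11 v=4: → [10,12); WM=7
i=13 t=12 v=5: → [12,14); WM=10; [6,8) fires=18 [8,10) fires=9
i=14 t=14 v=2: → [14,16); WM=10
i=15 t=17 v=1: → [16,18); WM=15; [10,12) fires=4 [12,14) fires=5
i=16 t=17 v=5: → [16,18); WM=15
i=17 t=19 v=1: → [18,20); WM=17; [14,16) fires=2
i=18 t=19 v=7: → [18,20); WM=17
i=19 t=14 v=6: DROP (t<17-0); WM=17
i=20 t=20 v=9: → [20,22); WM=17
i=21 t=21 v=9: → [20,22); WM=19; [16,18) fires=6
i=22 t=23 v=3: → [22,24); WM=19

11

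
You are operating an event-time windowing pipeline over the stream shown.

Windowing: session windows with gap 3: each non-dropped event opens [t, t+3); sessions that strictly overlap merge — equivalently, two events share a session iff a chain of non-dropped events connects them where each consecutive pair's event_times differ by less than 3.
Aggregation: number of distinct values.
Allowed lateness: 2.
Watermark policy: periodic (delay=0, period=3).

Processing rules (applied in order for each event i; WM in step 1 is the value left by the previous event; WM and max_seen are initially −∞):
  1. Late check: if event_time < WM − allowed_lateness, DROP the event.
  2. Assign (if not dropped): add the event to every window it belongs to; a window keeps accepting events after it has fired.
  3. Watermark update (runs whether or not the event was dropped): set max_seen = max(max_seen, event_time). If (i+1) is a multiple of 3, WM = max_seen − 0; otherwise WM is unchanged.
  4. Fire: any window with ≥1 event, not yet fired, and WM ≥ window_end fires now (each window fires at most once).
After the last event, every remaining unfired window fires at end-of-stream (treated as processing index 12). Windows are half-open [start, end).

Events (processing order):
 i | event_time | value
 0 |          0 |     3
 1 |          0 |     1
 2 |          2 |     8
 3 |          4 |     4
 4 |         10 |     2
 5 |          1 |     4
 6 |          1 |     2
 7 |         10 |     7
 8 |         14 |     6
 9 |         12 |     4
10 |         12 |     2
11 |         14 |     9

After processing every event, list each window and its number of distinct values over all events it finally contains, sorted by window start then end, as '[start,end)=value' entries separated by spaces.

i=0 t=0 v=3: → [0,3); WM=−∞
i=1 t=0 v=1: → [0,3); WM=−∞
i=2 t=2 v=8: → [0,5); WM=2
i=3 t=4 v=4: → [0,7); WM=2
i=4 t=10 v=2: → [10,13); WM=2
i=5 t=1 v=4: → [0,7); WM=10
i=6 t=1 v=2: DROP (t<10-2); WM=10
i=7 t=10 v=7: → [10,13); WM=10
i=8 t=14 v=6: → [14,17); WM=14
i=9 t=12 v=4: → [10,17); WM=14
i=10 t=12 v=2: → [10,17); WM=14
i=11 t=14 v=9: → [10,17); WM=14

[0,7)=4 [10,17)=5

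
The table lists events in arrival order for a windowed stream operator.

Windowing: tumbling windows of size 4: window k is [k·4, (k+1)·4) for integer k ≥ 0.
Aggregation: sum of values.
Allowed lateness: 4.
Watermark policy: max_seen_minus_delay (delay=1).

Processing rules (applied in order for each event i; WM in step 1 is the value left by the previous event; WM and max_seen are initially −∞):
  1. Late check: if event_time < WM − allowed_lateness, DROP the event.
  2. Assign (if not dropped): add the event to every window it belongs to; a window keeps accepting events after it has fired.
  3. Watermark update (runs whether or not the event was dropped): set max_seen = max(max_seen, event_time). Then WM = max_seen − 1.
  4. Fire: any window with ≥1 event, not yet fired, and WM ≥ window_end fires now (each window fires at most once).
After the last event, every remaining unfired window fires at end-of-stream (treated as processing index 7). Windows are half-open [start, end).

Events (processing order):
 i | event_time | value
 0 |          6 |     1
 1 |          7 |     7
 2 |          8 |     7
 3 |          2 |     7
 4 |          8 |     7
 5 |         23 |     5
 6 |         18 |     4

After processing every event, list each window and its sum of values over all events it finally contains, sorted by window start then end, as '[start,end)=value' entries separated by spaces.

[4,8)=8 [8,12)=14 [16,20)=4 [20,24)=5

i=0 t=6 v=1: → [4,8); WM=5
i=1 t=7 v=7: → [4,8); WM=6
i=2 t=8 v=7: → [8,12); WM=7
i=3 t=2 v=7: DROP (t<7-4); WM=7
i=4 t=8 v=7: → [8,12); WM=7
i=5 t=23 v=5: → [20,24); WM=22; [4,8) fires=8 [8,12) fires=14
i=6 t=18 v=4: → [16,20); WM=22; [16,20) fires=4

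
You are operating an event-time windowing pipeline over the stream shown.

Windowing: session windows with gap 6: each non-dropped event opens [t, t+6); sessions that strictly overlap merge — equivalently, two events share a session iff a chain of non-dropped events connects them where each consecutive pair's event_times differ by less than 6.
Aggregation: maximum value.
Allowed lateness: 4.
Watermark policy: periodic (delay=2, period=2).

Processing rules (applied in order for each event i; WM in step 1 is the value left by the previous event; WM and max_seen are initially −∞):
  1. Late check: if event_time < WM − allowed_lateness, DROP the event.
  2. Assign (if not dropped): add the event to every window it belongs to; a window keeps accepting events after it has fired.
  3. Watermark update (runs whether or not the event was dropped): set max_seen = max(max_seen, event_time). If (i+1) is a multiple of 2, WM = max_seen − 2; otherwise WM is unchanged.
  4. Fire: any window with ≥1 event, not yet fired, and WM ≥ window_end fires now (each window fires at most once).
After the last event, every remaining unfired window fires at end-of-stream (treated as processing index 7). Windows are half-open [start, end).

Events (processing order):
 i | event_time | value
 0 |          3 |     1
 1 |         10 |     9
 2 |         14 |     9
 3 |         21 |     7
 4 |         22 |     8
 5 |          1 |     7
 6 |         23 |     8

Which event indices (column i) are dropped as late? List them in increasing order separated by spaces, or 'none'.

i=0 t=3 v=1: → [3,9); WM=−∞
i=1 t=10 v=9: → [10,16); WM=8
i=2 t=14 v=9: → [10,20); WM=8
i=3 t=21 v=7: → [21,27); WM=19
i=4 t=22 v=8: → [21,28); WM=19
i=5 t=1 v=7: DROP (t<19-4); WM=20
i=6 t=23 v=8: → [21,29); WM=20

5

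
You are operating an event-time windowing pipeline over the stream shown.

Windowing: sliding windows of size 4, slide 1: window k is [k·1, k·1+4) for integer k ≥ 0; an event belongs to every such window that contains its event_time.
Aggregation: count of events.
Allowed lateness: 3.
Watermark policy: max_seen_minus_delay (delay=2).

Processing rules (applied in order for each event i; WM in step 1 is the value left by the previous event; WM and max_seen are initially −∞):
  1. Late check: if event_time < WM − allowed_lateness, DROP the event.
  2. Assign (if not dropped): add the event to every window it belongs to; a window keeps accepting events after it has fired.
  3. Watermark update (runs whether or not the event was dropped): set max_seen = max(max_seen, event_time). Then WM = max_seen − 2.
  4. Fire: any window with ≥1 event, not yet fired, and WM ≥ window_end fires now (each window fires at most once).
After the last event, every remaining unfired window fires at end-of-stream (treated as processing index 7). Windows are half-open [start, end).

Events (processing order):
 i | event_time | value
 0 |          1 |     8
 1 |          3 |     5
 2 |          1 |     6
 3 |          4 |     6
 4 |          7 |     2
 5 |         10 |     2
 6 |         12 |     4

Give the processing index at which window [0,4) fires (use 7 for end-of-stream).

4

i=0 t=1 v=8: → [1,5),[0,4); WM=-1
i=1 t=3 v=5: → [3,7),[2,6),[1,5),[0,4); WM=1
i=2 t=1 v=6: → [1,5),[0,4); WM=1
i=3 t=4 v=6: → [4,8),[3,7),[2,6),[1,5); WM=2
i=4 t=7 v=2: → [7,11),[6,10),[5,9),[4,8); WM=5; [0,4) fires=3 [1,5) fires=4
i=5 t=10 v=2: → [10,14),[9,13),[8,12),[7,11); WM=8; [2,6) fires=2 [3,7) fires=2 [4,8) fires=2
i=6 t=12 v=4: → [12,16),[11,15),[10,14),[9,13); WM=10; [5,9) fires=1 [6,10) fires=1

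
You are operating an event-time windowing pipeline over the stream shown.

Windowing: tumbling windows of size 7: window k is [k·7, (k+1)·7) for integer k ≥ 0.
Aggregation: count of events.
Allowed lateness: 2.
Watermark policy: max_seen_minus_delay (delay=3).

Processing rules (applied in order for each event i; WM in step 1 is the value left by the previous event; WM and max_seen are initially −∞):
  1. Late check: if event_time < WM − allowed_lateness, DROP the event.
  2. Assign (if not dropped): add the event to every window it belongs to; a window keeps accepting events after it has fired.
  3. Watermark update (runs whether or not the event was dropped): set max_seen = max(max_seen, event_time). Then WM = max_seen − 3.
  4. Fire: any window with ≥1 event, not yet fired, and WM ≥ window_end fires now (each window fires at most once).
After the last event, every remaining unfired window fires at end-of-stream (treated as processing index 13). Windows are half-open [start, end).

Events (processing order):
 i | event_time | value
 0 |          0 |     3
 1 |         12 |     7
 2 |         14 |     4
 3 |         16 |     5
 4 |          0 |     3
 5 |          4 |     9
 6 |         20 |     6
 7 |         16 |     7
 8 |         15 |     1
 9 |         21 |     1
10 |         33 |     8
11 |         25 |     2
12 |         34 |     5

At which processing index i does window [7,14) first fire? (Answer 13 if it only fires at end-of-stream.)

i=0 t=0 v=3: → [0,7); WM=-3
i=1 t=12 v=7: → [7,14); WM=9; [0,7) fires=1
i=2 t=14 v=4: → [14,21); WM=11
i=3 t=16 v=5: → [14,21); WM=13
i=4 t=0 v=3: DROP (t<13-2); WM=13
i=5 t=4 v=9: DROP (t<13-2); WM=13
i=6 t=20 v=6: → [14,21); WM=17; [7,14) fires=1
i=7 t=16 v=7: → [14,21); WM=17
i=8 t=15 v=1: → [14,21); WM=17
i=9 t=21 v=1: → [21,28); WM=18
i=10 t=33 v=8: → [28,35); WM=30; [14,21) fires=5 [21,28) fires=1
i=11 t=25 v=2: DROP (t<30-2); WM=30
i=12 t=34 v=5: → [28,35); WM=31

6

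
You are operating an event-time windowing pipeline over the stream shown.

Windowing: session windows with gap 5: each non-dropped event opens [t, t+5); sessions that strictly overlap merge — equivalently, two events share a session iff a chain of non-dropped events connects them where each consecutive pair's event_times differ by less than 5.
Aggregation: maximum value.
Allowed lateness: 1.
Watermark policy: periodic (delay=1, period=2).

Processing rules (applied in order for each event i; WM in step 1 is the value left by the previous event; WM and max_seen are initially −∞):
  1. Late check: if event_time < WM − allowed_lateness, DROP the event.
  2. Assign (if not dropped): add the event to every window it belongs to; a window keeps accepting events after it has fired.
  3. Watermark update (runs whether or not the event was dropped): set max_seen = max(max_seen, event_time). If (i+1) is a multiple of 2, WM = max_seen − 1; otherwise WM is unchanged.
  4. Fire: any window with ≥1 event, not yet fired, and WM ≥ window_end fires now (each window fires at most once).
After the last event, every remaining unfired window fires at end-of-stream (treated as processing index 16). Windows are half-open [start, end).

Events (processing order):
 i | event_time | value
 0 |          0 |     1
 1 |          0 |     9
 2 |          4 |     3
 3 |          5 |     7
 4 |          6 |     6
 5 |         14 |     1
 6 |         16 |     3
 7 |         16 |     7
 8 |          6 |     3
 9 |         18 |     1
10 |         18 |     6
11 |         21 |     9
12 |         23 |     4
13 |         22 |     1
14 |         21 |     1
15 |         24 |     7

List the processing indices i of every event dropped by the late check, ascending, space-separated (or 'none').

i=0 t=0 v=1: → [0,5); WM=−∞
i=1 t=0 v=9: → [0,5); WM=-1
i=2 t=4 v=3: → [0,9); WM=-1
i=3 t=5 v=7: → [0,10); WM=4
i=4 t=6 v=6: → [0,11); WM=4
i=5 t=14 v=1: → [14,19); WM=13
i=6 t=16 v=3: → [14,21); WM=13
i=7 t=16 v=7: → [14,21); WM=15
i=8 t=6 v=3: DROP (t<15-1); WM=15
i=9 t=18 v=1: → [14,23); WM=17
i=10 t=18 v=6: → [14,23); WM=17
i=11 t=21 v=9: → [14,26); WM=20
i=12 t=23 v=4: → [14,28); WM=20
i=13 t=22 v=1: → [14,28); WM=22
i=14 t=21 v=1: → [14,28); WM=22
i=15 t=24 v=7: → [14,29); WM=23

8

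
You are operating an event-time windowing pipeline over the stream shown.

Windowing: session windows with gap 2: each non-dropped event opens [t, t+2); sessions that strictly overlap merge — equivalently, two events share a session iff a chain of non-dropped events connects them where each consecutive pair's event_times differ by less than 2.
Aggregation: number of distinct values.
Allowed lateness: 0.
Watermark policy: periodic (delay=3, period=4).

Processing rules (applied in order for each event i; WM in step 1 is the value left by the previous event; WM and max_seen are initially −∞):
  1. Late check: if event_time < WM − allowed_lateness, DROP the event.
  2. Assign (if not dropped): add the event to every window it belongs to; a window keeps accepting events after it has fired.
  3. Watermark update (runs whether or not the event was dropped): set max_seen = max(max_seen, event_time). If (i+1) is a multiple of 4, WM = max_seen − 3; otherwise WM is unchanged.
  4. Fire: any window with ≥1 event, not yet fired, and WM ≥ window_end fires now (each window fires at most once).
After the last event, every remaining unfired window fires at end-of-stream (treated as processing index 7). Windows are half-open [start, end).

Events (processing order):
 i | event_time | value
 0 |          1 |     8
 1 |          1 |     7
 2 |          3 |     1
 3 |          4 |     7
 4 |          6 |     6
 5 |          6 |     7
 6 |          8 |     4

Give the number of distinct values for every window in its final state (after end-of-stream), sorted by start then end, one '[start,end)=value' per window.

i=0 t=1 v=8: → [1,3); WM=−∞
i=1 t=1 v=7: → [1,3); WM=−∞
i=2 t=3 v=1: → [3,5); WM=−∞
i=3 t=4 v=7: → [3,6); WM=1
i=4 t=6 v=6: → [6,8); WM=1
i=5 t=6 v=7: → [6,8); WM=1
i=6 t=8 v=4: → [8,10); WM=1

[1,3)=2 [3,6)=2 [6,8)=2 [8,10)=1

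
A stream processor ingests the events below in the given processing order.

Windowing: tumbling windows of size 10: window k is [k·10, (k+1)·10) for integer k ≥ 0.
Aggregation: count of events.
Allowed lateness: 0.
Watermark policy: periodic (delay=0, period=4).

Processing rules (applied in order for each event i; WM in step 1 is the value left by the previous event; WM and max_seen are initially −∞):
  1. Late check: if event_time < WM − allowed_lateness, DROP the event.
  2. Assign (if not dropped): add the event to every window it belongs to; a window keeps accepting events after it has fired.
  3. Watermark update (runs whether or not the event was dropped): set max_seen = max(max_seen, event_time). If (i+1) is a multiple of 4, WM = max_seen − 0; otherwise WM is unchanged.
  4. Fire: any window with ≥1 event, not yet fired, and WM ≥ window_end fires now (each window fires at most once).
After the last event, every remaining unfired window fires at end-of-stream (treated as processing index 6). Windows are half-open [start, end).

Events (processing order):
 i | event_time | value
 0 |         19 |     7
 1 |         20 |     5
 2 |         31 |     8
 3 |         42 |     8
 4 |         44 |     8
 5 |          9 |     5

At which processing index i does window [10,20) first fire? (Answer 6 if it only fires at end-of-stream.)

3

i=0 t=19 v=7: → [10,20); WM=−∞
i=1 t=20 v=5: → [20,30); WM=−∞
i=2 t=31 v=8: → [30,40); WM=−∞
i=3 t=42 v=8: → [40,50); WM=42; [10,20) fires=1 [20,30) fires=1 [30,40) fires=1
i=4 t=44 v=8: → [40,50); WM=42
i=5 t=9 v=5: DROP (t<42-0); WM=42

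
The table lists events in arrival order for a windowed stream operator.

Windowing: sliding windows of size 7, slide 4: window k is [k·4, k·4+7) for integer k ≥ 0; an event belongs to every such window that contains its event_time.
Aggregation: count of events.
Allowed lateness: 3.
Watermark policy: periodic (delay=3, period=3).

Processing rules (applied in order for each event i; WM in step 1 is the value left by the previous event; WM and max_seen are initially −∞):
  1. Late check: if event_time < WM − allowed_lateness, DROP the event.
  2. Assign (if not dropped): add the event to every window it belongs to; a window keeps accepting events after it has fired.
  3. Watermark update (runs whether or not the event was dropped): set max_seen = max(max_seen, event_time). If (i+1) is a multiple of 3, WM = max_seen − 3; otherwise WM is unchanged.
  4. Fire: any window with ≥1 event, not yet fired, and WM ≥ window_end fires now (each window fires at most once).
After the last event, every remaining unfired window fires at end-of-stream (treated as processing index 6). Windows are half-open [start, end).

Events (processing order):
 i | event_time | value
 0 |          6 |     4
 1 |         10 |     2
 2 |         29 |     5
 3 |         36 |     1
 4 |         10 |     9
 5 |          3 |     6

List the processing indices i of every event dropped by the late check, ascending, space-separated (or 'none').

4 5

i=0 t=6 v=4: → [4,11),[0,7); WM=−∞
i=1 t=10 v=2: → [8,15),[4,11); WM=−∞
i=2 t=29 v=5: → [28,35),[24,31); WM=26; [0,7) fires=1 [4,11) fires=2 [8,15) fires=1
i=3 t=36 v=1: → [36,43),[32,39); WM=26
i=4 t=10 v=9: DROP (t<26-3); WM=26
i=5 t=3 v=6: DROP (t<26-3); WM=33; [24,31) fires=1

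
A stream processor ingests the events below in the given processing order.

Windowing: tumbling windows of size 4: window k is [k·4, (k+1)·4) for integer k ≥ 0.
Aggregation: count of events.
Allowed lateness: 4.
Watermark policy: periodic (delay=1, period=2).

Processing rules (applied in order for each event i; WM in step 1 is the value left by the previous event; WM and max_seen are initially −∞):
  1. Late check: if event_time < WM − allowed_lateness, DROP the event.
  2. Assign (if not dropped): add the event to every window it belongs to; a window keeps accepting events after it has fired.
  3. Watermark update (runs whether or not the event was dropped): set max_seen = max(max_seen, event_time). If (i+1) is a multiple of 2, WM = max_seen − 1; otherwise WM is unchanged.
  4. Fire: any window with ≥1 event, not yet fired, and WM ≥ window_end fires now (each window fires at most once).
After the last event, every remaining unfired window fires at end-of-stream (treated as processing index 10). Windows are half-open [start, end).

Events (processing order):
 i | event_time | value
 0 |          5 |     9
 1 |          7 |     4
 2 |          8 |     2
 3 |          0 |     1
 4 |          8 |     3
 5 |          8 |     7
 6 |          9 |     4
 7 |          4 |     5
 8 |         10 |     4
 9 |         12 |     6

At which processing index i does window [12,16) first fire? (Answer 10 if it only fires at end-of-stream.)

i=0 t=5 v=9: → [4,8); WM=−∞
i=1 t=7 v=4: → [4,8); WM=6
i=2 t=8 v=2: → [8,12); WM=6
i=3 t=0 v=1: DROP (t<6-4); WM=7
i=4 t=8 v=3: → [8,12); WM=7
i=5 t=8 v=7: → [8,12); WM=7
i=6 t=9 v=4: → [8,12); WM=7
i=7 t=4 v=5: → [4,8); WM=8; [4,8) fires=3
i=8 t=10 v=4: → [8,12); WM=8
i=9 t=12 v=6: → [12,16); WM=11

10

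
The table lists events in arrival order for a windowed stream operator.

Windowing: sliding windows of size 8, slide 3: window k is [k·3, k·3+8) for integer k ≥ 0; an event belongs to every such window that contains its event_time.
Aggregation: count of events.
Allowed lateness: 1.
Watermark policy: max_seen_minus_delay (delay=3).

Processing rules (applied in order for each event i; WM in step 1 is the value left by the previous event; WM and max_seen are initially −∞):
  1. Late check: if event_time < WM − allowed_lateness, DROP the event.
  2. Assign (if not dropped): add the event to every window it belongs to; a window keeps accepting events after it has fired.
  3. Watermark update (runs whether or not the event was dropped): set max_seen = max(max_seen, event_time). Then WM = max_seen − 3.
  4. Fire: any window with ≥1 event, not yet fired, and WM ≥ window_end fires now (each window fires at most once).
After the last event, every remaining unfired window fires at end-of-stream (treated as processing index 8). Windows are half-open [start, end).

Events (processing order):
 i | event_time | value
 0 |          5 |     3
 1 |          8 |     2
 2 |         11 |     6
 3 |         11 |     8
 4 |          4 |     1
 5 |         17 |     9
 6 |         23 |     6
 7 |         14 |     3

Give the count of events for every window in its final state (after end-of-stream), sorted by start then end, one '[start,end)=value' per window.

[0,8)=1 [3,11)=2 [6,14)=3 [9,17)=2 [12,20)=1 [15,23)=1 [18,26)=1 [21,29)=1

i=0 t=5 v=3: → [3,11),[0,8); WM=2
i=1 t=8 v=2: → [6,14),[3,11); WM=5
i=2 t=11 v=6: → [9,17),[6,14); WM=8; [0,8) fires=1
i=3 t=11 v=8: → [9,17),[6,14); WM=8
i=4 t=4 v=1: DROP (t<8-1); WM=8
i=5 t=17 v=9: → [15,23),[12,20); WM=14; [3,11) fires=2 [6,14) fires=3
i=6 t=23 v=6: → [21,29),[18,26); WM=20; [9,17) fires=2 [12,20) fires=1
i=7 t=14 v=3: DROP (t<20-1); WM=20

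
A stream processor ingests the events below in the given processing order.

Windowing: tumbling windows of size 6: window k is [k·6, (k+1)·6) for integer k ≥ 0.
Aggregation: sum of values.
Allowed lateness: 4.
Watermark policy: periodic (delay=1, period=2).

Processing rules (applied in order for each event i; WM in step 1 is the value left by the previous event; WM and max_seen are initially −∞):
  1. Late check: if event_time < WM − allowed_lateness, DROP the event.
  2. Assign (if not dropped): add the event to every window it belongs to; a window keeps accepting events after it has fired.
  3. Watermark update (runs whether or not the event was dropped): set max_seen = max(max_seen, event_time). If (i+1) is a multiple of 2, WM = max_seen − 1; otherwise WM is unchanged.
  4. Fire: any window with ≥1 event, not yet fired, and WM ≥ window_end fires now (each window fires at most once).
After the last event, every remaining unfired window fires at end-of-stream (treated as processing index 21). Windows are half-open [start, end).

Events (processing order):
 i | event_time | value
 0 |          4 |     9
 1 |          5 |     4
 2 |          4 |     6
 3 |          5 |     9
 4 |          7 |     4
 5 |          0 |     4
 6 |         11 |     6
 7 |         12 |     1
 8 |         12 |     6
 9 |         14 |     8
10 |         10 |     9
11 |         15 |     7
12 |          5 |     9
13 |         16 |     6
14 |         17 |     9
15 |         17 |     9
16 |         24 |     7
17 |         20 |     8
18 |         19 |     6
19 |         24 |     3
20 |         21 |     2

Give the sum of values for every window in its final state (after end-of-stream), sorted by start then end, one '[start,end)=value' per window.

[0,6)=32 [6,12)=19 [12,18)=46 [18,24)=16 [24,30)=10

i=0 t=4 v=9: → [0,6); WM=−∞
i=1 t=5 v=4: → [0,6); WM=4
i=2 t=4 v=6: → [0,6); WM=4
i=3 t=5 v=9: → [0,6); WM=4
i=4 t=7 v=4: → [6,12); WM=4
i=5 t=0 v=4: → [0,6); WM=6; [0,6) fires=32
i=6 t=11 v=6: → [6,12); WM=6
i=7 t=12 v=1: → [12,18); WM=11
i=8 t=12 v=6: → [12,18); WM=11
i=9 t=14 v=8: → [12,18); WM=13; [6,12) fires=10
i=10 t=10 v=9: → [6,12); WM=13
i=11 t=15 v=7: → [12,18); WM=14
i=12 t=5 v=9: DROP (t<14-4); WM=14
i=13 t=16 v=6: → [12,18); WM=15
i=14 t=17 v=9: → [12,18); WM=15
i=15 t=17 v=9: → [12,18); WM=16
i=16 t=24 v=7: → [24,30); WM=16
i=17 t=20 v=8: → [18,24); WM=23; [12,18) fires=46
i=18 t=19 v=6: → [18,24); WM=23
i=19 t=24 v=3: → [24,30); WM=23
i=20 t=21 v=2: → [18,24); WM=23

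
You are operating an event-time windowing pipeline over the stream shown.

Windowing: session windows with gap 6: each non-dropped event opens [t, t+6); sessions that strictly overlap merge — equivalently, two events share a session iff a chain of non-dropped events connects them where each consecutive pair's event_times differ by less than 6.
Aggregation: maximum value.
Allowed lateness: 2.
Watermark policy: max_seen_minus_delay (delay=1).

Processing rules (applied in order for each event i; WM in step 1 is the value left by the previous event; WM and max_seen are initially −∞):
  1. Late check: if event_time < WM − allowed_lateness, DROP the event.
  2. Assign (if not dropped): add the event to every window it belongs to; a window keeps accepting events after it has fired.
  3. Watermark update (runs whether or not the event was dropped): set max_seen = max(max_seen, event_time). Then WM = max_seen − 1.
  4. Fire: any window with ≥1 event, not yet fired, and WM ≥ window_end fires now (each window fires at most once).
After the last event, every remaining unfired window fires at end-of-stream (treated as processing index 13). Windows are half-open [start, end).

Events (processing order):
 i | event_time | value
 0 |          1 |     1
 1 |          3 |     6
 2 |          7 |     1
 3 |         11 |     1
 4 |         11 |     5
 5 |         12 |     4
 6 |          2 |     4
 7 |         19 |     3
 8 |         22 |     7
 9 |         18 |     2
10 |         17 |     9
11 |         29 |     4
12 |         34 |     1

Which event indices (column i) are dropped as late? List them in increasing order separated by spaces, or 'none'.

6 9 10

i=0 t=1 v=1: → [1,7); WM=0
i=1 t=3 v=6: → [1,9); WM=2
i=2 t=7 v=1: → [1,13); WM=6
i=3 t=11 v=1: → [1,17); WM=10
i=4 t=11 v=5: → [1,17); WM=10
i=5 t=12 v=4: → [1,18); WM=11
i=6 t=2 v=4: DROP (t<11-2); WM=11
i=7 t=19 v=3: → [19,25); WM=18
i=8 t=22 v=7: → [19,28); WM=21
i=9 t=18 v=2: DROP (t<21-2); WM=21
i=10 t=17 v=9: DROP (t<21-2); WM=21
i=11 t=29 v=4: → [29,35); WM=28
i=12 t=34 v=1: → [29,40); WM=33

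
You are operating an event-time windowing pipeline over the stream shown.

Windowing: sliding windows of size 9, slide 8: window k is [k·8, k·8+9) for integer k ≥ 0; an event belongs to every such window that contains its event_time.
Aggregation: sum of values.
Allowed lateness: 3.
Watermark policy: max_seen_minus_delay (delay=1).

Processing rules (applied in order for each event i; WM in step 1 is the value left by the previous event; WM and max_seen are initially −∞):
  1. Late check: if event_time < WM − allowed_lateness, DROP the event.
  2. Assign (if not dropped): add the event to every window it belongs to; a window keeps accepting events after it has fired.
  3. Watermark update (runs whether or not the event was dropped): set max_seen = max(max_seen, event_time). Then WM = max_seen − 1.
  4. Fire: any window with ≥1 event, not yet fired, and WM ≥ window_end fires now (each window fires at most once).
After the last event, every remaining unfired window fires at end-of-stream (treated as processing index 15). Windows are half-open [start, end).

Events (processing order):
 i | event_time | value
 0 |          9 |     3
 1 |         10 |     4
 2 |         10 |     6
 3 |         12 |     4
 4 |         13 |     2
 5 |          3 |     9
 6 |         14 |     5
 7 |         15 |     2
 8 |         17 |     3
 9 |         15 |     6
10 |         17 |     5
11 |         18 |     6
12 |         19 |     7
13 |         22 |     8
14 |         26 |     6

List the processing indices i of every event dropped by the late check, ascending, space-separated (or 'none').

i=0 t=9 v=3: → [8,17); WM=8
i=1 t=10 v=4: → [8,17); WM=9
i=2 t=10 v=6: → [8,17); WM=9
i=3 t=12 v=4: → [8,17); WM=11
i=4 t=13 v=2: → [8,17); WM=12
i=5 t=3 v=9: DROP (t<12-3); WM=12
i=6 t=14 v=5: → [8,17); WM=13
i=7 t=15 v=2: → [8,17); WM=14
i=8 t=17 v=3: → [16,25); WM=16
i=9 t=15 v=6: → [8,17); WM=16
i=10 t=17 v=5: → [16,25); WM=16
i=11 t=18 v=6: → [16,25); WM=17; [8,17) fires=32
i=12 t=19 v=7: → [16,25); WM=18
i=13 t=22 v=8: → [16,25); WM=21
i=14 t=26 v=6: → [24,33); WM=25; [16,25) fires=29

5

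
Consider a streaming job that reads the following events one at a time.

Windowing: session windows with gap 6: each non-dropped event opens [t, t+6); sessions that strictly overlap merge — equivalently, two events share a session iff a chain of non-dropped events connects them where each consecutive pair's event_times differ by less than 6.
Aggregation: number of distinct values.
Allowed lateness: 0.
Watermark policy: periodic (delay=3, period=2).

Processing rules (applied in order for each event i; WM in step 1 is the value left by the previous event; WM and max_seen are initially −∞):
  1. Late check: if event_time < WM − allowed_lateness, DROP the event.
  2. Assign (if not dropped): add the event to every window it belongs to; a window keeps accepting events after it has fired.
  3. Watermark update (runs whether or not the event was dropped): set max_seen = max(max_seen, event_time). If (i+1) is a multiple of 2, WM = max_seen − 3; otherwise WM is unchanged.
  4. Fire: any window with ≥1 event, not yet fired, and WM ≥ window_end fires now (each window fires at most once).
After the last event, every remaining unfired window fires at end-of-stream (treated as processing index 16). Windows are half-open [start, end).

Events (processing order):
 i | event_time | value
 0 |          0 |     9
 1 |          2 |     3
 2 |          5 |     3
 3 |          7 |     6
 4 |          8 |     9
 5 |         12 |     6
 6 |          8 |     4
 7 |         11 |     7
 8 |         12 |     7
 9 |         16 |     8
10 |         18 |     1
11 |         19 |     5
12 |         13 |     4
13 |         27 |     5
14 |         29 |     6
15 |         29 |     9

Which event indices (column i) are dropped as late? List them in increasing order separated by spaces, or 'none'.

i=0 t=0 v=9: → [0,6); WM=−∞
i=1 t=2 v=3: → [0,8); WM=-1
i=2 t=5 v=3: → [0,11); WM=-1
i=3 t=7 v=6: → [0,13); WM=4
i=4 t=8 v=9: → [0,14); WM=4
i=5 t=12 v=6: → [0,18); WM=9
i=6 t=8 v=4: DROP (t<9-0); WM=9
i=7 t=11 v=7: → [0,18); WM=9
i=8 t=12 v=7: → [0,18); WM=9
i=9 t=16 v=8: → [0,22); WM=13
i=10 t=18 v=1: → [0,24); WM=13
i=11 t=19 v=5: → [0,25); WM=16
i=12 t=13 v=4: DROP (t<16-0); WM=16
i=13 t=27 v=5: → [27,33); WM=24
i=14 t=29 v=6: → [27,35); WM=24
i=15 t=29 v=9: → [27,35); WM=26

6 12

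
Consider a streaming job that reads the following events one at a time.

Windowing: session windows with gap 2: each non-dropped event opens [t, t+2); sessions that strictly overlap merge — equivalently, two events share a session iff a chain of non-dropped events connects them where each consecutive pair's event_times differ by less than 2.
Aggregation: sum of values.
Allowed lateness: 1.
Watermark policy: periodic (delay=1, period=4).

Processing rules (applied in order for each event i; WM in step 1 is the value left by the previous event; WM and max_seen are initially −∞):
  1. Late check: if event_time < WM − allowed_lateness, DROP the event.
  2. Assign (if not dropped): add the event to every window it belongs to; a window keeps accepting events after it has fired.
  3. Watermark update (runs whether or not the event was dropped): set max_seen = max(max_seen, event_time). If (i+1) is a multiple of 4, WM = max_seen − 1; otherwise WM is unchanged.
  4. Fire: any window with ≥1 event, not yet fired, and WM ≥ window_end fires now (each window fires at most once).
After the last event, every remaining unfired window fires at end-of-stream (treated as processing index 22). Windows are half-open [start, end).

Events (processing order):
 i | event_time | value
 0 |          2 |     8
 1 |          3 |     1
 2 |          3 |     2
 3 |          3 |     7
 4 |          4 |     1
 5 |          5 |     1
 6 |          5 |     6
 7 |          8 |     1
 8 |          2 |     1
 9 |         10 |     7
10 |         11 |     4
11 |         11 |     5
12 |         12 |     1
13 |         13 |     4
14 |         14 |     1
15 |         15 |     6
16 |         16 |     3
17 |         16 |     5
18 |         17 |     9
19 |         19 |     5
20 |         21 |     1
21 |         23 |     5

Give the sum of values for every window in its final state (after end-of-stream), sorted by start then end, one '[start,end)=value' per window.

i=0 t=2 v=8: → [2,4); WM=−∞
i=1 t=3 v=1: → [2,5); WM=−∞
i=2 t=3 v=2: → [2,5); WM=−∞
i=3 t=3 v=7: → [2,5); WM=2
i=4 t=4 v=1: → [2,6); WM=2
i=5 t=5 v=1: → [2,7); WM=2
i=6 t=5 v=6: → [2,7); WM=2
i=7 t=8 v=1: → [8,10); WM=7
i=8 t=2 v=1: DROP (t<7-1); WM=7
i=9 t=10 v=7: → [10,12); WM=7
i=10 t=11 v=4: → [10,13); WM=7
i=11 t=11 v=5: → [10,13); WM=10
i=12 t=12 v=1: → [10,14); WM=10
i=13 t=13 v=4: → [10,15); WM=10
i=14 t=14 v=1: → [10,16); WM=10
i=15 t=15 v=6: → [10,17); WM=14
i=16 t=16 v=3: → [10,18); WM=14
i=17 t=16 v=5: → [10,18); WM=14
i=18 t=17 v=9: → [10,19); WM=14
i=19 t=19 v=5: → [19,21); WM=18
i=20 t=21 v=1: → [21,23); WM=18
i=21 t=23 v=5: → [23,25); WM=18

[2,7)=26 [8,10)=1 [10,19)=45 [19,21)=5 [21,23)=1 [23,25)=5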